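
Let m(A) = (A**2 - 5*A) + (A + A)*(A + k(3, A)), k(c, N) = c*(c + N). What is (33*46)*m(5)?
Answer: 440220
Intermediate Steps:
k(c, N) = c*(N + c)
m(A) = A**2 - 5*A + 2*A*(9 + 4*A) (m(A) = (A**2 - 5*A) + (A + A)*(A + 3*(A + 3)) = (A**2 - 5*A) + (2*A)*(A + 3*(3 + A)) = (A**2 - 5*A) + (2*A)*(A + (9 + 3*A)) = (A**2 - 5*A) + (2*A)*(9 + 4*A) = (A**2 - 5*A) + 2*A*(9 + 4*A) = A**2 - 5*A + 2*A*(9 + 4*A))
(33*46)*m(5) = (33*46)*(5*(13 + 9*5)) = 1518*(5*(13 + 45)) = 1518*(5*58) = 1518*290 = 440220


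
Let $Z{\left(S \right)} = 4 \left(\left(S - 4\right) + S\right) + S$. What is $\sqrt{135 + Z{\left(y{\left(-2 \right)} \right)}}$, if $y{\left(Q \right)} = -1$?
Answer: $\sqrt{110} \approx 10.488$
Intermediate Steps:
$Z{\left(S \right)} = -16 + 9 S$ ($Z{\left(S \right)} = 4 \left(\left(-4 + S\right) + S\right) + S = 4 \left(-4 + 2 S\right) + S = \left(-16 + 8 S\right) + S = -16 + 9 S$)
$\sqrt{135 + Z{\left(y{\left(-2 \right)} \right)}} = \sqrt{135 + \left(-16 + 9 \left(-1\right)\right)} = \sqrt{135 - 25} = \sqrt{110}$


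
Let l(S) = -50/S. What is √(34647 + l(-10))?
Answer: 2*√8663 ≈ 186.15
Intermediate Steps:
√(34647 + l(-10)) = √(34647 - 50/(-10)) = √(34647 - 50*(-⅒)) = √(34647 + 5) = √34652 = 2*√8663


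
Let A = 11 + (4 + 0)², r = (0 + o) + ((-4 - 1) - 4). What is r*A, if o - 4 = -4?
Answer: -243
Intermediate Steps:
o = 0 (o = 4 - 4 = 0)
r = -9 (r = (0 + 0) + ((-4 - 1) - 4) = 0 + (-5 - 4) = 0 - 9 = -9)
A = 27 (A = 11 + 4² = 11 + 16 = 27)
r*A = -9*27 = -243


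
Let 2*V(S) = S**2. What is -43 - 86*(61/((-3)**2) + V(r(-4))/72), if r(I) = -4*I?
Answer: -7009/9 ≈ -778.78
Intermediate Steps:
V(S) = S**2/2
-43 - 86*(61/((-3)**2) + V(r(-4))/72) = -43 - 86*(61/((-3)**2) + ((-4*(-4))**2/2)/72) = -43 - 86*(61/9 + ((1/2)*16**2)*(1/72)) = -43 - 86*(61*(1/9) + ((1/2)*256)*(1/72)) = -43 - 86*(61/9 + 128*(1/72)) = -43 - 86*(61/9 + 16/9) = -43 - 86*77/9 = -43 - 6622/9 = -7009/9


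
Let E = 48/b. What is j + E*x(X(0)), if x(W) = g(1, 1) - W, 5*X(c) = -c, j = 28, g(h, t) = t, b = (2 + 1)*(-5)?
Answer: 124/5 ≈ 24.800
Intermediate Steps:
b = -15 (b = 3*(-5) = -15)
X(c) = -c/5 (X(c) = (-c)/5 = -c/5)
x(W) = 1 - W
E = -16/5 (E = 48/(-15) = 48*(-1/15) = -16/5 ≈ -3.2000)
j + E*x(X(0)) = 28 - 16*(1 - (-1)*0/5)/5 = 28 - 16*(1 - 1*0)/5 = 28 - 16*(1 + 0)/5 = 28 - 16/5*1 = 28 - 16/5 = 124/5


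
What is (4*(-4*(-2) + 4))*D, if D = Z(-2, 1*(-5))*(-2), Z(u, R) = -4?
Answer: 384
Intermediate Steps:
D = 8 (D = -4*(-2) = 8)
(4*(-4*(-2) + 4))*D = (4*(-4*(-2) + 4))*8 = (4*(8 + 4))*8 = (4*12)*8 = 48*8 = 384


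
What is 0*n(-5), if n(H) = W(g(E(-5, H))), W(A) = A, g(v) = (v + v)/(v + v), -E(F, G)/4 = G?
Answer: 0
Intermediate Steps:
E(F, G) = -4*G
g(v) = 1 (g(v) = (2*v)/((2*v)) = (2*v)*(1/(2*v)) = 1)
n(H) = 1
0*n(-5) = 0*1 = 0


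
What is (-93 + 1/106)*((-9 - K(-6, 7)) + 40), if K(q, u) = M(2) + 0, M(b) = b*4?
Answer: -226711/106 ≈ -2138.8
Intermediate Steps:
M(b) = 4*b
K(q, u) = 8 (K(q, u) = 4*2 + 0 = 8 + 0 = 8)
(-93 + 1/106)*((-9 - K(-6, 7)) + 40) = (-93 + 1/106)*((-9 - 1*8) + 40) = (-93 + 1/106)*((-9 - 8) + 40) = -9857*(-17 + 40)/106 = -9857/106*23 = -226711/106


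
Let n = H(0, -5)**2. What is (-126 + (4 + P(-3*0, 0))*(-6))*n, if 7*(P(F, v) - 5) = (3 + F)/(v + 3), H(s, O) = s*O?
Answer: 0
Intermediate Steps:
H(s, O) = O*s
P(F, v) = 5 + (3 + F)/(7*(3 + v)) (P(F, v) = 5 + ((3 + F)/(v + 3))/7 = 5 + ((3 + F)/(3 + v))/7 = 5 + (3 + F)/(7*(3 + v)))
n = 0 (n = (-5*0)**2 = 0**2 = 0)
(-126 + (4 + P(-3*0, 0))*(-6))*n = (-126 + (4 + (108 - 3*0 + 35*0)/(7*(3 + 0)))*(-6))*0 = (-126 + (4 + (1/7)*(108 + 0 + 0)/3)*(-6))*0 = (-126 + (4 + (1/7)*(1/3)*108)*(-6))*0 = (-126 + (4 + 36/7)*(-6))*0 = (-126 + (64/7)*(-6))*0 = (-126 - 384/7)*0 = -1266/7*0 = 0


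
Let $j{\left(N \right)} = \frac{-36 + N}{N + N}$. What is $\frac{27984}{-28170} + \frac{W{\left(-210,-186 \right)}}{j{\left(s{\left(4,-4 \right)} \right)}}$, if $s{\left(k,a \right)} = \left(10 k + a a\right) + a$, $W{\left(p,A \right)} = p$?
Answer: $- \frac{6413339}{4695} \approx -1366.0$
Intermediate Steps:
$s{\left(k,a \right)} = a + a^{2} + 10 k$ ($s{\left(k,a \right)} = \left(10 k + a^{2}\right) + a = \left(a^{2} + 10 k\right) + a = a + a^{2} + 10 k$)
$j{\left(N \right)} = \frac{-36 + N}{2 N}$
$\frac{27984}{-28170} + \frac{W{\left(-210,-186 \right)}}{j{\left(s{\left(4,-4 \right)} \right)}} = \frac{27984}{-28170} - \frac{210}{\frac{1}{2} \frac{1}{-4 + \left(-4\right)^{2} + 10 \cdot 4} \left(-36 + \left(-4 + \left(-4\right)^{2} + 10 \cdot 4\right)\right)} = 27984 \left(- \frac{1}{28170}\right) - \frac{210}{\frac{1}{2} \frac{1}{-4 + 16 + 40} \left(-36 + \left(-4 + 16 + 40\right)\right)} = - \frac{4664}{4695} - \frac{210}{\frac{1}{2} \cdot \frac{1}{52} \left(-36 + 52\right)} = - \frac{4664}{4695} - \frac{210}{\frac{1}{2} \cdot \frac{1}{52} \cdot 16} = - \frac{4664}{4695} - \frac{210}{\frac{2}{13}} = - \frac{4664}{4695} - 1365 = - \frac{6413339}{4695}$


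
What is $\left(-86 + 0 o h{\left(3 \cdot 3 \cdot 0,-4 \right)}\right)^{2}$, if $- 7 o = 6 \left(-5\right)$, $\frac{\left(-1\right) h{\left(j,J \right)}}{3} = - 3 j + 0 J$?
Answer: $7396$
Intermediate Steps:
$h{\left(j,J \right)} = 9 j$ ($h{\left(j,J \right)} = - 3 \left(- 3 j + 0 J\right) = - 3 \left(- 3 j + 0\right) = - 3 \left(- 3 j\right) = 9 j$)
$o = \frac{30}{7}$ ($o = - \frac{6 \left(-5\right)}{7} = \left(- \frac{1}{7}\right) \left(-30\right) = \frac{30}{7} \approx 4.2857$)
$\left(-86 + 0 o h{\left(3 \cdot 3 \cdot 0,-4 \right)}\right)^{2} = \left(-86 + 0 \cdot \frac{30}{7} \cdot 9 \cdot 3 \cdot 3 \cdot 0\right)^{2} = \left(-86 + 0 \cdot 9 \cdot 9 \cdot 0\right)^{2} = \left(-86 + 0 \cdot 9 \cdot 0\right)^{2} = \left(-86 + 0 \cdot 0\right)^{2} = \left(-86 + 0\right)^{2} = \left(-86\right)^{2} = 7396$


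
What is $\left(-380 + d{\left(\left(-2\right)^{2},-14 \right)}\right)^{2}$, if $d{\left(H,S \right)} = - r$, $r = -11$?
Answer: $136161$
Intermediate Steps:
$d{\left(H,S \right)} = 11$ ($d{\left(H,S \right)} = \left(-1\right) \left(-11\right) = 11$)
$\left(-380 + d{\left(\left(-2\right)^{2},-14 \right)}\right)^{2} = \left(-380 + 11\right)^{2} = \left(-369\right)^{2} = 136161$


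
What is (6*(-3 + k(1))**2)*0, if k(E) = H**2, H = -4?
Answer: 0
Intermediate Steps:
k(E) = 16 (k(E) = (-4)**2 = 16)
(6*(-3 + k(1))**2)*0 = (6*(-3 + 16)**2)*0 = (6*13**2)*0 = (6*169)*0 = 1014*0 = 0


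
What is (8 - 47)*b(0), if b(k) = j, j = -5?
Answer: 195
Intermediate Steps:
b(k) = -5
(8 - 47)*b(0) = (8 - 47)*(-5) = -39*(-5) = 195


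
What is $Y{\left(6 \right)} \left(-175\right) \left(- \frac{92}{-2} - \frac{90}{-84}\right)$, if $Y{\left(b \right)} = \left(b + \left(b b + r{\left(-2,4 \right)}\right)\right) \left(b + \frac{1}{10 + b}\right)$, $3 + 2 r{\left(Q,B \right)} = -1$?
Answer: $- \frac{7990375}{4} \approx -1.9976 \cdot 10^{6}$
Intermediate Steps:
$r{\left(Q,B \right)} = -2$ ($r{\left(Q,B \right)} = - \frac{3}{2} + \frac{1}{2} \left(-1\right) = - \frac{3}{2} - \frac{1}{2} = -2$)
$Y{\left(b \right)} = \left(b + \frac{1}{10 + b}\right) \left(-2 + b + b^{2}\right)$ ($Y{\left(b \right)} = \left(b + \left(b b - 2\right)\right) \left(b + \frac{1}{10 + b}\right) = \left(b + \left(b^{2} - 2\right)\right) \left(b + \frac{1}{10 + b}\right) = \left(b + \left(-2 + b^{2}\right)\right) \left(b + \frac{1}{10 + b}\right) = \left(-2 + b + b^{2}\right) \left(b + \frac{1}{10 + b}\right) = \left(b + \frac{1}{10 + b}\right) \left(-2 + b + b^{2}\right)$)
$Y{\left(6 \right)} \left(-175\right) \left(- \frac{92}{-2} - \frac{90}{-84}\right) = \frac{-2 + 6^{4} - 114 + 9 \cdot 6^{2} + 11 \cdot 6^{3}}{10 + 6} \left(-175\right) \left(- \frac{92}{-2} - \frac{90}{-84}\right) = \frac{-2 + 1296 - 114 + 9 \cdot 36 + 11 \cdot 216}{16} \left(-175\right) \left(\left(-92\right) \left(- \frac{1}{2}\right) - - \frac{15}{14}\right) = \frac{-2 + 1296 - 114 + 324 + 2376}{16} \left(-175\right) \left(46 + \frac{15}{14}\right) = \frac{1}{16} \cdot 3880 \left(-175\right) \frac{659}{14} = \frac{485}{2} \left(-175\right) \frac{659}{14} = \left(- \frac{84875}{2}\right) \frac{659}{14} = - \frac{7990375}{4}$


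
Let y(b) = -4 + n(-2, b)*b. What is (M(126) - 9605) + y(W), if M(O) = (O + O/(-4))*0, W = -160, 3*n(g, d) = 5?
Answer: -29627/3 ≈ -9875.7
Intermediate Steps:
n(g, d) = 5/3 (n(g, d) = (⅓)*5 = 5/3)
M(O) = 0 (M(O) = (O + O*(-¼))*0 = (O - O/4)*0 = (3*O/4)*0 = 0)
y(b) = -4 + 5*b/3
(M(126) - 9605) + y(W) = (0 - 9605) + (-4 + (5/3)*(-160)) = -9605 + (-4 - 800/3) = -9605 - 812/3 = -29627/3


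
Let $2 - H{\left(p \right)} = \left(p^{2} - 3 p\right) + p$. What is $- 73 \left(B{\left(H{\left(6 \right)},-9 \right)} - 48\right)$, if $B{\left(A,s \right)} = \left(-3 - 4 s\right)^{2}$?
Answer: $-75993$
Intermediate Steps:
$H{\left(p \right)} = 2 - p^{2} + 2 p$ ($H{\left(p \right)} = 2 - \left(\left(p^{2} - 3 p\right) + p\right) = 2 - \left(p^{2} - 2 p\right) = 2 - p^{2} + 2 p$)
$- 73 \left(B{\left(H{\left(6 \right)},-9 \right)} - 48\right) = - 73 \left(\left(3 + 4 \left(-9\right)\right)^{2} - 48\right) = - 73 \left(\left(3 - 36\right)^{2} - 48\right) = - 73 \left(\left(-33\right)^{2} - 48\right) = - 73 \left(1089 - 48\right) = \left(-73\right) 1041 = -75993$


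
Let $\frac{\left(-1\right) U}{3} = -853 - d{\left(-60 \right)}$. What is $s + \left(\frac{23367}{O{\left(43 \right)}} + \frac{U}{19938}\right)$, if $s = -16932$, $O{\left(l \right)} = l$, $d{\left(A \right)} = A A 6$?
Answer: $- \frac{4682530535}{285778} \approx -16385.0$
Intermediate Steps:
$d{\left(A \right)} = 6 A^{2}$ ($d{\left(A \right)} = A^{2} \cdot 6 = 6 A^{2}$)
$U = 67359$ ($U = - 3 \left(-853 - 6 \left(-60\right)^{2}\right) = - 3 \left(-853 - 6 \cdot 3600\right) = - 3 \left(-853 - 21600\right) = \left(-3\right) \left(-22453\right) = 67359$)
$s + \left(\frac{23367}{O{\left(43 \right)}} + \frac{U}{19938}\right) = -16932 + \left(\frac{23367}{43} + \frac{67359}{19938}\right) = -16932 + \left(23367 \cdot \frac{1}{43} + 67359 \cdot \frac{1}{19938}\right) = -16932 + \left(\frac{23367}{43} + \frac{22453}{6646}\right) = -16932 + \frac{156262561}{285778} = - \frac{4682530535}{285778}$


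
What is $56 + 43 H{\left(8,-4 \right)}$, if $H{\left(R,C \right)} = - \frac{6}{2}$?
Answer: $-73$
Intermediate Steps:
$H{\left(R,C \right)} = -3$ ($H{\left(R,C \right)} = \left(-6\right) \frac{1}{2} = -3$)
$56 + 43 H{\left(8,-4 \right)} = 56 + 43 \left(-3\right) = 56 - 129 = -73$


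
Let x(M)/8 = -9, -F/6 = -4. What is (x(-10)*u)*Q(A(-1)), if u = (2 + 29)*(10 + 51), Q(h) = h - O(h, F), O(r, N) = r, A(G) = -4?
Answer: 0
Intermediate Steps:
F = 24 (F = -6*(-4) = 24)
x(M) = -72 (x(M) = 8*(-9) = -72)
Q(h) = 0 (Q(h) = h - h = 0)
u = 1891 (u = 31*61 = 1891)
(x(-10)*u)*Q(A(-1)) = -72*1891*0 = -136152*0 = 0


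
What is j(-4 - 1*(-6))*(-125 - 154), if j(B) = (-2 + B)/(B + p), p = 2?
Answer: 0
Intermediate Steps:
j(B) = (-2 + B)/(2 + B) (j(B) = (-2 + B)/(B + 2) = (-2 + B)/(2 + B))
j(-4 - 1*(-6))*(-125 - 154) = ((-2 + (-4 - 1*(-6)))/(2 + (-4 - 1*(-6))))*(-125 - 154) = ((-2 + (-4 + 6))/(2 + (-4 + 6)))*(-279) = ((-2 + 2)/(2 + 2))*(-279) = (0/4)*(-279) = ((¼)*0)*(-279) = 0*(-279) = 0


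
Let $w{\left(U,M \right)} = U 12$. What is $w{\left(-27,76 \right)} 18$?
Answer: $-5832$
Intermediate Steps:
$w{\left(U,M \right)} = 12 U$
$w{\left(-27,76 \right)} 18 = 12 \left(-27\right) 18 = \left(-324\right) 18 = -5832$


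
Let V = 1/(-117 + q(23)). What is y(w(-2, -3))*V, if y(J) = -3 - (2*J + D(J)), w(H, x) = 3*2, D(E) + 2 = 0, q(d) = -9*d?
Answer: 13/324 ≈ 0.040123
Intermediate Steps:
D(E) = -2 (D(E) = -2 + 0 = -2)
w(H, x) = 6
y(J) = -1 - 2*J (y(J) = -3 - (2*J - 2) = -3 - (-2 + 2*J) = -3 + (2 - 2*J) = -1 - 2*J)
V = -1/324 (V = 1/(-117 - 9*23) = 1/(-117 - 207) = 1/(-324) = -1/324 ≈ -0.0030864)
y(w(-2, -3))*V = (-1 - 2*6)*(-1/324) = (-1 - 12)*(-1/324) = -13*(-1/324) = 13/324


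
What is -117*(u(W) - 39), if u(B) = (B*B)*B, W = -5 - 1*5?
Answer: 121563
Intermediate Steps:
W = -10 (W = -5 - 5 = -10)
u(B) = B³ (u(B) = B²*B = B³)
-117*(u(W) - 39) = -117*((-10)³ - 39) = -117*(-1000 - 39) = -117*(-1039) = 121563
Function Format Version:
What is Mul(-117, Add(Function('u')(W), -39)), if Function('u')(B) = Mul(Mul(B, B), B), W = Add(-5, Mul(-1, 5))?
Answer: 121563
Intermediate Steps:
W = -10 (W = Add(-5, -5) = -10)
Function('u')(B) = Pow(B, 3) (Function('u')(B) = Mul(Pow(B, 2), B) = Pow(B, 3))
Mul(-117, Add(Function('u')(W), -39)) = Mul(-117, Add(Pow(-10, 3), -39)) = Mul(-117, Add(-1000, -39)) = Mul(-117, -1039) = 121563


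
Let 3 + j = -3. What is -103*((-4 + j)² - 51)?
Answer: -5047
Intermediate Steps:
j = -6 (j = -3 - 3 = -6)
-103*((-4 + j)² - 51) = -103*((-4 - 6)² - 51) = -103*((-10)² - 51) = -103*(100 - 51) = -103*49 = -5047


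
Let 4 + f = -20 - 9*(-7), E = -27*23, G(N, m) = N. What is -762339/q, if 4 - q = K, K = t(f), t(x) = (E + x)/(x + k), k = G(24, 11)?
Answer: -16009119/278 ≈ -57587.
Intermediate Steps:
k = 24
E = -621
f = 39 (f = -4 + (-20 - 9*(-7)) = -4 + (-20 + 63) = -4 + 43 = 39)
t(x) = (-621 + x)/(24 + x) (t(x) = (-621 + x)/(x + 24) = (-621 + x)/(24 + x))
K = -194/21 (K = (-621 + 39)/(24 + 39) = -582/63 = (1/63)*(-582) = -194/21 ≈ -9.2381)
q = 278/21 (q = 4 - 1*(-194/21) = 4 + 194/21 = 278/21 ≈ 13.238)
-762339/q = -762339/278/21 = -762339*21/278 = -16009119/278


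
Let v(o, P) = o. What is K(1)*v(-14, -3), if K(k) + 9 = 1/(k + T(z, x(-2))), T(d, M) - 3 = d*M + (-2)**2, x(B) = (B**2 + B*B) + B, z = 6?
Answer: 2765/22 ≈ 125.68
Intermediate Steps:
x(B) = B + 2*B**2 (x(B) = (B**2 + B**2) + B = 2*B**2 + B = B + 2*B**2)
T(d, M) = 7 + M*d (T(d, M) = 3 + (d*M + (-2)**2) = 3 + (M*d + 4) = 3 + (4 + M*d) = 7 + M*d)
K(k) = -9 + 1/(43 + k) (K(k) = -9 + 1/(k + (7 - 2*(1 + 2*(-2))*6)) = -9 + 1/(k + (7 - 2*(1 - 4)*6)) = -9 + 1/(k + (7 - 2*(-3)*6)) = -9 + 1/(k + (7 + 6*6)) = -9 + 1/(k + (7 + 36)) = -9 + 1/(k + 43) = -9 + 1/(43 + k))
K(1)*v(-14, -3) = ((-386 - 9*1)/(43 + 1))*(-14) = ((-386 - 9)/44)*(-14) = ((1/44)*(-395))*(-14) = -395/44*(-14) = 2765/22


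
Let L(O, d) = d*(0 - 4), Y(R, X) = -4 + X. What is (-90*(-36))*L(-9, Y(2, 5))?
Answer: -12960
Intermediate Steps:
L(O, d) = -4*d (L(O, d) = d*(-4) = -4*d)
(-90*(-36))*L(-9, Y(2, 5)) = (-90*(-36))*(-4*(-4 + 5)) = 3240*(-4*1) = 3240*(-4) = -12960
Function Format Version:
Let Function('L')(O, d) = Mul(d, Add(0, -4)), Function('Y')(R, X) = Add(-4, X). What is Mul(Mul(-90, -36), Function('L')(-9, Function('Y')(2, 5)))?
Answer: -12960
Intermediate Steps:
Function('L')(O, d) = Mul(-4, d) (Function('L')(O, d) = Mul(d, -4) = Mul(-4, d))
Mul(Mul(-90, -36), Function('L')(-9, Function('Y')(2, 5))) = Mul(Mul(-90, -36), Mul(-4, Add(-4, 5))) = Mul(3240, Mul(-4, 1)) = Mul(3240, -4) = -12960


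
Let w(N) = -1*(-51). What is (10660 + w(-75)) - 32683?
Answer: -21972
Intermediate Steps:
w(N) = 51
(10660 + w(-75)) - 32683 = (10660 + 51) - 32683 = 10711 - 32683 = -21972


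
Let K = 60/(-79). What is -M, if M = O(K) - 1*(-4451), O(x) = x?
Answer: -351569/79 ≈ -4450.2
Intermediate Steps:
K = -60/79 (K = 60*(-1/79) = -60/79 ≈ -0.75949)
M = 351569/79 (M = -60/79 - 1*(-4451) = -60/79 + 4451 = 351569/79 ≈ 4450.2)
-M = -1*351569/79 = -351569/79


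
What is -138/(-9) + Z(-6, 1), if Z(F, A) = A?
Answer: 49/3 ≈ 16.333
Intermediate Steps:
-138/(-9) + Z(-6, 1) = -138/(-9) + 1 = -138*(-⅑) + 1 = 46/3 + 1 = 49/3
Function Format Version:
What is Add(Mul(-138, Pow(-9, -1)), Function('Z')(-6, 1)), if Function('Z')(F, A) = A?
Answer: Rational(49, 3) ≈ 16.333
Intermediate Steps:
Add(Mul(-138, Pow(-9, -1)), Function('Z')(-6, 1)) = Add(Mul(-138, Pow(-9, -1)), 1) = Add(Mul(-138, Rational(-1, 9)), 1) = Add(Rational(46, 3), 1) = Rational(49, 3)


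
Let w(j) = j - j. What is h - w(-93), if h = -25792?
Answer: -25792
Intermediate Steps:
w(j) = 0
h - w(-93) = -25792 - 1*0 = -25792 + 0 = -25792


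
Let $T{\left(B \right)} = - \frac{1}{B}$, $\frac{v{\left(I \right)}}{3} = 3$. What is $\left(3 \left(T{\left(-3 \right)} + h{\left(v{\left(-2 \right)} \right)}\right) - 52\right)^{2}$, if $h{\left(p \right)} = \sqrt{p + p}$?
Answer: $2763 - 918 \sqrt{2} \approx 1464.8$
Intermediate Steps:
$v{\left(I \right)} = 9$ ($v{\left(I \right)} = 3 \cdot 3 = 9$)
$h{\left(p \right)} = \sqrt{2} \sqrt{p}$ ($h{\left(p \right)} = \sqrt{2 p} = \sqrt{2} \sqrt{p}$)
$\left(3 \left(T{\left(-3 \right)} + h{\left(v{\left(-2 \right)} \right)}\right) - 52\right)^{2} = \left(3 \left(- \frac{1}{-3} + \sqrt{2} \sqrt{9}\right) - 52\right)^{2} = \left(3 \left(\left(-1\right) \left(- \frac{1}{3}\right) + \sqrt{2} \cdot 3\right) - 52\right)^{2} = \left(3 \left(\frac{1}{3} + 3 \sqrt{2}\right) - 52\right)^{2} = \left(\left(1 + 9 \sqrt{2}\right) - 52\right)^{2} = \left(-51 + 9 \sqrt{2}\right)^{2}$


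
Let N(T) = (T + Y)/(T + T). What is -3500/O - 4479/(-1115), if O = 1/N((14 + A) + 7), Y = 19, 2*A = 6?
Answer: -41898127/13380 ≈ -3131.4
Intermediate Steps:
A = 3 (A = (½)*6 = 3)
N(T) = (19 + T)/(2*T) (N(T) = (T + 19)/(T + T) = (19 + T)/((2*T)) = (19 + T)*(1/(2*T)) = (19 + T)/(2*T))
O = 48/43 (O = 1/((19 + ((14 + 3) + 7))/(2*((14 + 3) + 7))) = 1/((19 + (17 + 7))/(2*(17 + 7))) = 1/((½)*(19 + 24)/24) = 1/((½)*(1/24)*43) = 1/(43/48) = 48/43 ≈ 1.1163)
-3500/O - 4479/(-1115) = -3500/48/43 - 4479/(-1115) = -3500*43/48 - 4479*(-1/1115) = -37625/12 + 4479/1115 = -41898127/13380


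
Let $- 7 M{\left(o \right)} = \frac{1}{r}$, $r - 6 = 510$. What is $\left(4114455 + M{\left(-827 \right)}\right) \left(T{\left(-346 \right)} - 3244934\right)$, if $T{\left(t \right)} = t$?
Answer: $- \frac{4019120114971960}{301} \approx -1.3353 \cdot 10^{13}$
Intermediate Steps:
$r = 516$ ($r = 6 + 510 = 516$)
$M{\left(o \right)} = - \frac{1}{3612}$ ($M{\left(o \right)} = - \frac{1}{7 \cdot 516} = \left(- \frac{1}{7}\right) \frac{1}{516} = - \frac{1}{3612}$)
$\left(4114455 + M{\left(-827 \right)}\right) \left(T{\left(-346 \right)} - 3244934\right) = \left(4114455 - \frac{1}{3612}\right) \left(-346 - 3244934\right) = \frac{14861411459}{3612} \left(-3245280\right) = - \frac{4019120114971960}{301}$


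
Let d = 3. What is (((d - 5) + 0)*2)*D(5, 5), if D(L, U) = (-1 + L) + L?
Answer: -36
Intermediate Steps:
D(L, U) = -1 + 2*L
(((d - 5) + 0)*2)*D(5, 5) = (((3 - 5) + 0)*2)*(-1 + 2*5) = ((-2 + 0)*2)*(-1 + 10) = -2*2*9 = -4*9 = -36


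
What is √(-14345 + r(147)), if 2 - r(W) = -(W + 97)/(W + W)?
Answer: I*√6324897/21 ≈ 119.76*I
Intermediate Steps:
r(W) = 2 + (97 + W)/(2*W) (r(W) = 2 - (-1)*(W + 97)/(W + W) = 2 - (-1)*(97 + W)/((2*W)) = 2 - (-1)*(97 + W)*(1/(2*W)) = 2 - (-1)*(97 + W)/(2*W) = 2 + (97 + W)/(2*W))
√(-14345 + r(147)) = √(-14345 + (½)*(97 + 5*147)/147) = √(-14345 + (½)*(1/147)*(97 + 735)) = √(-14345 + (½)*(1/147)*832) = √(-14345 + 416/147) = √(-2108299/147) = I*√6324897/21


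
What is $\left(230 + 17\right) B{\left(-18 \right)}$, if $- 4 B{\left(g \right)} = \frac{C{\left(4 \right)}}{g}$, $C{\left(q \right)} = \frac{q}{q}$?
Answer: $\frac{247}{72} \approx 3.4306$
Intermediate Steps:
$C{\left(q \right)} = 1$
$B{\left(g \right)} = - \frac{1}{4 g}$ ($B{\left(g \right)} = - \frac{1 \frac{1}{g}}{4} = - \frac{1}{4 g}$)
$\left(230 + 17\right) B{\left(-18 \right)} = \left(230 + 17\right) \left(- \frac{1}{4 \left(-18\right)}\right) = 247 \left(\left(- \frac{1}{4}\right) \left(- \frac{1}{18}\right)\right) = 247 \cdot \frac{1}{72} = \frac{247}{72}$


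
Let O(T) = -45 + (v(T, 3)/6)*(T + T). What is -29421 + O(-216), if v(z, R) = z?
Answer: -13914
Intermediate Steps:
O(T) = -45 + T²/3 (O(T) = -45 + (T/6)*(T + T) = -45 + (T*(⅙))*(2*T) = -45 + (T/6)*(2*T) = -45 + T²/3)
-29421 + O(-216) = -29421 + (-45 + (⅓)*(-216)²) = -29421 + (-45 + (⅓)*46656) = -29421 + (-45 + 15552) = -29421 + 15507 = -13914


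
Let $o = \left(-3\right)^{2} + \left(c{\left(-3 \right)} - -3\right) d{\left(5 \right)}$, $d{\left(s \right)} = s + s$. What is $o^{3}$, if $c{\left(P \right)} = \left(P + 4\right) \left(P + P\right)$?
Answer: $-9261$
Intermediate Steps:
$d{\left(s \right)} = 2 s$
$c{\left(P \right)} = 2 P \left(4 + P\right)$ ($c{\left(P \right)} = \left(4 + P\right) 2 P = 2 P \left(4 + P\right)$)
$o = -21$ ($o = \left(-3\right)^{2} + \left(2 \left(-3\right) \left(4 - 3\right) - -3\right) 2 \cdot 5 = 9 + \left(2 \left(-3\right) 1 + 3\right) 10 = 9 + \left(-6 + 3\right) 10 = 9 - 30 = -21$)
$o^{3} = \left(-21\right)^{3} = -9261$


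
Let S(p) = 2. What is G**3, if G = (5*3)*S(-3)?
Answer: 27000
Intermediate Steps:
G = 30 (G = (5*3)*2 = 15*2 = 30)
G**3 = 30**3 = 27000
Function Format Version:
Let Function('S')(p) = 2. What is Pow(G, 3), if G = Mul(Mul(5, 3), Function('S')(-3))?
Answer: 27000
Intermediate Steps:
G = 30 (G = Mul(Mul(5, 3), 2) = Mul(15, 2) = 30)
Pow(G, 3) = Pow(30, 3) = 27000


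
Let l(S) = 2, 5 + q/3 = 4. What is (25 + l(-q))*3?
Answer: 81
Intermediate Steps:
q = -3 (q = -15 + 3*4 = -15 + 12 = -3)
(25 + l(-q))*3 = (25 + 2)*3 = 27*3 = 81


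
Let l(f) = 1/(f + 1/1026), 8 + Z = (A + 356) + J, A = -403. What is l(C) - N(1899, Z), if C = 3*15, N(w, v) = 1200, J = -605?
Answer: -55404174/46171 ≈ -1200.0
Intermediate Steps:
Z = -660 (Z = -8 + ((-403 + 356) - 605) = -8 + (-47 - 605) = -8 - 652 = -660)
C = 45
l(f) = 1/(1/1026 + f) (l(f) = 1/(f + 1/1026) = 1/(1/1026 + f))
l(C) - N(1899, Z) = 1026/(1 + 1026*45) - 1*1200 = 1026/(1 + 46170) - 1200 = 1026/46171 - 1200 = -55404174/46171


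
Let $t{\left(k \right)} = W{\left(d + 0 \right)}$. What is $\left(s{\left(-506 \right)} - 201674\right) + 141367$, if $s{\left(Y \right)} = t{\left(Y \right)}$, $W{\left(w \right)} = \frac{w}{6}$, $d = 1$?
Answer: $- \frac{361841}{6} \approx -60307.0$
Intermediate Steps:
$W{\left(w \right)} = \frac{w}{6}$ ($W{\left(w \right)} = w \frac{1}{6} = \frac{w}{6}$)
$t{\left(k \right)} = \frac{1}{6}$ ($t{\left(k \right)} = \frac{1 + 0}{6} = \frac{1}{6} \cdot 1 = \frac{1}{6}$)
$s{\left(Y \right)} = \frac{1}{6}$
$\left(s{\left(-506 \right)} - 201674\right) + 141367 = \left(\frac{1}{6} - 201674\right) + 141367 = - \frac{1210043}{6} + 141367 = - \frac{361841}{6}$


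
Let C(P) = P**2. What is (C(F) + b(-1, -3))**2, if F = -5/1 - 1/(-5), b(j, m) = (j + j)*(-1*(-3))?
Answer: 181476/625 ≈ 290.36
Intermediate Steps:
b(j, m) = 6*j (b(j, m) = (2*j)*3 = 6*j)
F = -24/5 (F = -5*1 - 1*(-1/5) = -5 + 1/5 = -24/5 ≈ -4.8000)
(C(F) + b(-1, -3))**2 = ((-24/5)**2 + 6*(-1))**2 = (576/25 - 6)**2 = (426/25)**2 = 181476/625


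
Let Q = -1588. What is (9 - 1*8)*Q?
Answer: -1588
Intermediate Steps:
(9 - 1*8)*Q = (9 - 1*8)*(-1588) = (9 - 8)*(-1588) = 1*(-1588) = -1588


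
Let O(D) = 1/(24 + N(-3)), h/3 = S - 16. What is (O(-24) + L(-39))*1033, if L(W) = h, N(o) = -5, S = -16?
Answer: -1883159/19 ≈ -99114.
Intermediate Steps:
h = -96 (h = 3*(-16 - 16) = 3*(-32) = -96)
L(W) = -96
O(D) = 1/19 (O(D) = 1/(24 - 5) = 1/19)
(O(-24) + L(-39))*1033 = (1/19 - 96)*1033 = -1823/19*1033 = -1883159/19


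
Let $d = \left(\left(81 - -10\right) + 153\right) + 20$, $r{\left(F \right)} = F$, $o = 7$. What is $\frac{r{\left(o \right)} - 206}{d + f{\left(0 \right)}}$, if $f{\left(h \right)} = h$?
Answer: $- \frac{199}{264} \approx -0.75379$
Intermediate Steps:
$d = 264$ ($d = \left(\left(81 + 10\right) + 153\right) + 20 = \left(91 + 153\right) + 20 = 244 + 20 = 264$)
$\frac{r{\left(o \right)} - 206}{d + f{\left(0 \right)}} = \frac{7 - 206}{264 + 0} = - \frac{199}{264}$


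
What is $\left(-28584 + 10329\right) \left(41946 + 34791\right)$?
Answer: $-1400833935$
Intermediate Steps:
$\left(-28584 + 10329\right) \left(41946 + 34791\right) = \left(-18255\right) 76737 = -1400833935$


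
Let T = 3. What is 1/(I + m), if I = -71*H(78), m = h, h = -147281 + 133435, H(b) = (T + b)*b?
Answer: -1/462424 ≈ -2.1625e-6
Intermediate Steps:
H(b) = b*(3 + b) (H(b) = (3 + b)*b = b*(3 + b))
h = -13846
m = -13846
I = -448578 (I = -5538*(3 + 78) = -5538*81 = -71*6318 = -448578)
1/(I + m) = 1/(-448578 - 13846) = 1/(-462424) = -1/462424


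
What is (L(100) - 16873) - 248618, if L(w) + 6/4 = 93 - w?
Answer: -530999/2 ≈ -2.6550e+5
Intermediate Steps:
L(w) = 183/2 - w (L(w) = -3/2 + (93 - w) = 183/2 - w)
(L(100) - 16873) - 248618 = ((183/2 - 1*100) - 16873) - 248618 = ((183/2 - 100) - 16873) - 248618 = (-17/2 - 16873) - 248618 = -33763/2 - 248618 = -530999/2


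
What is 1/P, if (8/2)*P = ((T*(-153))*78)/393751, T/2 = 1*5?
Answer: -393751/29835 ≈ -13.198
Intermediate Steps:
T = 10 (T = 2*(1*5) = 2*5 = 10)
P = -29835/393751 (P = (((10*(-153))*78)/393751)/4 = (-1530*78*(1/393751))/4 = (-119340*1/393751)/4 = (1/4)*(-119340/393751) = -29835/393751 ≈ -0.075771)
1/P = 1/(-29835/393751) = -393751/29835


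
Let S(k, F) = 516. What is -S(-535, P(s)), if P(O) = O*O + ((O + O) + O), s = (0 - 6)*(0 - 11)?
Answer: -516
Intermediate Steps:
s = 66 (s = -6*(-11) = 66)
P(O) = O**2 + 3*O (P(O) = O**2 + (2*O + O) = O**2 + 3*O)
-S(-535, P(s)) = -1*516 = -516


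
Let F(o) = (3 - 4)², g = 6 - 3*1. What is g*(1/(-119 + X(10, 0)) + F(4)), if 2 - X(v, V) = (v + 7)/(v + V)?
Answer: 3531/1187 ≈ 2.9747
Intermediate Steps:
X(v, V) = 2 - (7 + v)/(V + v) (X(v, V) = 2 - (v + 7)/(v + V) = 2 - (7 + v)/(V + v))
g = 3 (g = 6 - 3 = 3)
F(o) = 1 (F(o) = (-1)² = 1)
g*(1/(-119 + X(10, 0)) + F(4)) = 3*(1/(-119 + (-7 + 10 + 2*0)/(0 + 10)) + 1) = 3*(1/(-119 + (-7 + 10 + 0)/10) + 1) = 3*(1/(-119 + (⅒)*3) + 1) = 3*(1/(-119 + 3/10) + 1) = 3*(1/(-1187/10) + 1) = 3*(-10/1187 + 1) = 3*(1177/1187) = 3531/1187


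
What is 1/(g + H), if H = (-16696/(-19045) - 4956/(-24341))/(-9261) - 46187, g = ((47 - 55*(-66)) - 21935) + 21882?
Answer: -4293162009045/182729855091766691 ≈ -2.3495e-5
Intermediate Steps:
g = 3624 (g = ((47 + 3630) - 21935) + 21882 = (3677 - 21935) + 21882 = -18258 + 21882 = 3624)
H = -198288274212545771/4293162009045 (H = (-16696*(-1/19045) - 4956*(-1/24341))*(-1/9261) - 46187 = (16696/19045 + 4956/24341)*(-1/9261) - 46187 = (500784356/463574345)*(-1/9261) - 46187 = -500784356/4293162009045 - 46187 = -198288274212545771/4293162009045 ≈ -46187.)
1/(g + H) = 1/(3624 - 198288274212545771/4293162009045) = 1/(-182729855091766691/4293162009045) = -4293162009045/182729855091766691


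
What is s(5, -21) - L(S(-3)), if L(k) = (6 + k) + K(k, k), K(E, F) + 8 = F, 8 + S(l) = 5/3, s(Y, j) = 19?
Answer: 101/3 ≈ 33.667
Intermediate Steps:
S(l) = -19/3 (S(l) = -8 + 5/3 = -19/3)
K(E, F) = -8 + F
L(k) = -2 + 2*k (L(k) = (6 + k) + (-8 + k) = -2 + 2*k)
s(5, -21) - L(S(-3)) = 19 - (-2 + 2*(-19/3)) = 19 - (-2 - 38/3) = 19 - 1*(-44/3) = 19 + 44/3 = 101/3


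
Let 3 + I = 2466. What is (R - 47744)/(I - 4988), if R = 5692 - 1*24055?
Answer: 66107/2525 ≈ 26.181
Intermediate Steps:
I = 2463 (I = -3 + 2466 = 2463)
R = -18363 (R = 5692 - 24055 = -18363)
(R - 47744)/(I - 4988) = (-18363 - 47744)/(2463 - 4988) = -66107/(-2525) = -66107*(-1/2525) = 66107/2525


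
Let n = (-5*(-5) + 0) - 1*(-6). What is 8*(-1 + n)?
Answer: 240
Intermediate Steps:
n = 31 (n = (25 + 0) + 6 = 25 + 6 = 31)
8*(-1 + n) = 8*(-1 + 31) = 8*30 = 240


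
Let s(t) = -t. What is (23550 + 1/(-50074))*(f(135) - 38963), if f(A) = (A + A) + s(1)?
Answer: -22814808497553/25037 ≈ -9.1124e+8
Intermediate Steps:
f(A) = -1 + 2*A (f(A) = (A + A) - 1*1 = 2*A - 1 = -1 + 2*A)
(23550 + 1/(-50074))*(f(135) - 38963) = (23550 + 1/(-50074))*((-1 + 2*135) - 38963) = (23550 - 1/50074)*((-1 + 270) - 38963) = 1179242699*(269 - 38963)/50074 = (1179242699/50074)*(-38694) = -22814808497553/25037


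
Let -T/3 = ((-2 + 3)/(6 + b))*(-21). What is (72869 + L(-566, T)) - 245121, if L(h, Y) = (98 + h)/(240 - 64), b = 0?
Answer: -7579205/44 ≈ -1.7225e+5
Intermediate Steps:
T = 21/2 (T = -3*(-2 + 3)/(6 + 0)*(-21) = -3*1/6*(-21) = -3*(1/6)*1*(-21) = -(-21)/2 = -3*(-7/2) = 21/2 ≈ 10.500)
L(h, Y) = 49/88 + h/176 (L(h, Y) = (98 + h)/176 = (98 + h)*(1/176) = 49/88 + h/176)
(72869 + L(-566, T)) - 245121 = (72869 + (49/88 + (1/176)*(-566))) - 245121 = (72869 + (49/88 - 283/88)) - 245121 = (72869 - 117/44) - 245121 = 3206119/44 - 245121 = -7579205/44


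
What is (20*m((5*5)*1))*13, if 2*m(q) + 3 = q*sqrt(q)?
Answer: 15860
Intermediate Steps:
m(q) = -3/2 + q**(3/2)/2 (m(q) = -3/2 + (q*sqrt(q))/2 = -3/2 + q**(3/2)/2)
(20*m((5*5)*1))*13 = (20*(-3/2 + ((5*5)*1)**(3/2)/2))*13 = (20*(-3/2 + (25*1)**(3/2)/2))*13 = (20*(-3/2 + 25**(3/2)/2))*13 = (20*(-3/2 + (1/2)*125))*13 = (20*(-3/2 + 125/2))*13 = (20*61)*13 = 1220*13 = 15860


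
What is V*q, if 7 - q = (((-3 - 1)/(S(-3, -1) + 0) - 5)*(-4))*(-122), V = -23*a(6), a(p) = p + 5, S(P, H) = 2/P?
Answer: 121693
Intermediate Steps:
a(p) = 5 + p
V = -253 (V = -23*(5 + 6) = -23*11 = -253)
q = -481 (q = 7 - ((-3 - 1)/(2/(-3) + 0) - 5)*(-4)*(-122) = 7 - (-4/(2*(-⅓) + 0) - 5)*(-4)*(-122) = 7 - (-4/(-⅔ + 0) - 5)*(-4)*(-122) = 7 - (-4/(-⅔) - 5)*(-4)*(-122) = 7 - (-4*(-3/2) - 5)*(-4)*(-122) = 7 - (6 - 5)*(-4)*(-122) = 7 - 1*(-4)*(-122) = 7 - (-4)*(-122) = 7 - 1*488 = 7 - 488 = -481)
V*q = -253*(-481) = 121693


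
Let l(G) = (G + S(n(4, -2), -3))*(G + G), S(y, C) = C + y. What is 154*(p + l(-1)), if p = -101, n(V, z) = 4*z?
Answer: -11858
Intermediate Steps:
l(G) = 2*G*(-11 + G) (l(G) = (G + (-3 + 4*(-2)))*(G + G) = (G + (-3 - 8))*(2*G) = (G - 11)*(2*G) = (-11 + G)*(2*G) = 2*G*(-11 + G))
154*(p + l(-1)) = 154*(-101 + 2*(-1)*(-11 - 1)) = 154*(-101 + 2*(-1)*(-12)) = 154*(-101 + 24) = 154*(-77) = -11858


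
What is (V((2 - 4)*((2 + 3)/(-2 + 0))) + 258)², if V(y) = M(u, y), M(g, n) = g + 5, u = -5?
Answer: 66564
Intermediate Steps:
M(g, n) = 5 + g
V(y) = 0 (V(y) = 5 - 5 = 0)
(V((2 - 4)*((2 + 3)/(-2 + 0))) + 258)² = (0 + 258)² = 258² = 66564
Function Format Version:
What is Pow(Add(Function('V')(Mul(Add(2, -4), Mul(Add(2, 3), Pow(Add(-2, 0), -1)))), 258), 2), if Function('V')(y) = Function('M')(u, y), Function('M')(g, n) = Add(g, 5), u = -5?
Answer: 66564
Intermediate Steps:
Function('M')(g, n) = Add(5, g)
Function('V')(y) = 0 (Function('V')(y) = Add(5, -5) = 0)
Pow(Add(Function('V')(Mul(Add(2, -4), Mul(Add(2, 3), Pow(Add(-2, 0), -1)))), 258), 2) = Pow(Add(0, 258), 2) = Pow(258, 2) = 66564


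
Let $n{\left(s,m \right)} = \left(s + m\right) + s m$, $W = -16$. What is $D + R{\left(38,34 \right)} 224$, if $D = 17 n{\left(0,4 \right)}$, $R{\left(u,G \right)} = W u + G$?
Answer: $-128508$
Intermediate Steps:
$R{\left(u,G \right)} = G - 16 u$ ($R{\left(u,G \right)} = - 16 u + G = G - 16 u$)
$n{\left(s,m \right)} = m + s + m s$ ($n{\left(s,m \right)} = \left(m + s\right) + m s = m + s + m s$)
$D = 68$ ($D = 17 \left(4 + 0 + 4 \cdot 0\right) = 17 \left(4 + 0 + 0\right) = 17 \cdot 4 = 68$)
$D + R{\left(38,34 \right)} 224 = 68 + \left(34 - 608\right) 224 = 68 - 128576 = -128508$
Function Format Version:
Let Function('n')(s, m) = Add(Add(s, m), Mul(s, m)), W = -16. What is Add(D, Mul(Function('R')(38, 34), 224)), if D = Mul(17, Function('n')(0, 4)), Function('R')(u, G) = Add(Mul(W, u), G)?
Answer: -128508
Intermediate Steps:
Function('R')(u, G) = Add(G, Mul(-16, u)) (Function('R')(u, G) = Add(Mul(-16, u), G) = Add(G, Mul(-16, u)))
Function('n')(s, m) = Add(m, s, Mul(m, s)) (Function('n')(s, m) = Add(Add(m, s), Mul(m, s)) = Add(m, s, Mul(m, s)))
D = 68 (D = Mul(17, Add(4, 0, Mul(4, 0))) = Mul(17, Add(4, 0, 0)) = Mul(17, 4) = 68)
Add(D, Mul(Function('R')(38, 34), 224)) = Add(68, Mul(Add(34, Mul(-16, 38)), 224)) = Add(68, Mul(Add(34, -608), 224)) = Add(68, Mul(-574, 224)) = Add(68, -128576) = -128508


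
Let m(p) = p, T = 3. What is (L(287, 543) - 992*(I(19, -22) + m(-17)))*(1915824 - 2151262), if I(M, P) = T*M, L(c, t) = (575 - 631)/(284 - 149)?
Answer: 1261207462928/135 ≈ 9.3423e+9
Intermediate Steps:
L(c, t) = -56/135
I(M, P) = 3*M
(L(287, 543) - 992*(I(19, -22) + m(-17)))*(1915824 - 2151262) = (-56/135 - 992*(3*19 - 17))*(1915824 - 2151262) = (-56/135 - 992*(57 - 17))*(-235438) = (-56/135 - 992*40)*(-235438) = (-56/135 - 39680)*(-235438) = -5356856/135*(-235438) = 1261207462928/135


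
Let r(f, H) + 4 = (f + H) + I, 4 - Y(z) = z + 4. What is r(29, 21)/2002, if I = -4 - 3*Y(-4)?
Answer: 15/1001 ≈ 0.014985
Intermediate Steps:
Y(z) = -z (Y(z) = 4 - (z + 4) = 4 - (4 + z) = 4 + (-4 - z) = -z)
I = -16 (I = -4 - (-3)*(-4) = -4 - 3*4 = -4 - 12 = -16)
r(f, H) = -20 + H + f (r(f, H) = -4 + ((f + H) - 16) = -4 + ((H + f) - 16) = -4 + (-16 + H + f) = -20 + H + f)
r(29, 21)/2002 = (-20 + 21 + 29)/2002 = 30*(1/2002) = 15/1001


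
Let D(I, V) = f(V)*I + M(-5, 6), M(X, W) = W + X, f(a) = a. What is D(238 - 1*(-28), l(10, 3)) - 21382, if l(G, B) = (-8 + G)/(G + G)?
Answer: -106772/5 ≈ -21354.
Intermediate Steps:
l(G, B) = (-8 + G)/(2*G) (l(G, B) = (-8 + G)/((2*G)) = (-8 + G)*(1/(2*G)) = (-8 + G)/(2*G))
D(I, V) = 1 + I*V (D(I, V) = V*I + (6 - 5) = I*V + 1 = 1 + I*V)
D(238 - 1*(-28), l(10, 3)) - 21382 = (1 + (238 - 1*(-28))*((½)*(-8 + 10)/10)) - 21382 = (1 + (238 + 28)*((½)*(⅒)*2)) - 21382 = (1 + 266*(⅒)) - 21382 = (1 + 133/5) - 21382 = 138/5 - 21382 = -106772/5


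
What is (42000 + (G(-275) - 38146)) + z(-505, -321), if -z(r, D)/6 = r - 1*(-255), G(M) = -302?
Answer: 5052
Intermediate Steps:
z(r, D) = -1530 - 6*r (z(r, D) = -6*(r - 1*(-255)) = -6*(r + 255) = -6*(255 + r) = -1530 - 6*r)
(42000 + (G(-275) - 38146)) + z(-505, -321) = (42000 + (-302 - 38146)) + (-1530 - 6*(-505)) = (42000 - 38448) + (-1530 + 3030) = 3552 + 1500 = 5052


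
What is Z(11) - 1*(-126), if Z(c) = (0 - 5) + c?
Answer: 132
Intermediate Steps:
Z(c) = -5 + c
Z(11) - 1*(-126) = (-5 + 11) - 1*(-126) = 6 + 126 = 132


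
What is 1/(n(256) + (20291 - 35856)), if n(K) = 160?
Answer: -1/15405 ≈ -6.4914e-5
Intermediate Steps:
1/(n(256) + (20291 - 35856)) = 1/(160 + (20291 - 35856)) = 1/(160 - 15565) = 1/(-15405) = -1/15405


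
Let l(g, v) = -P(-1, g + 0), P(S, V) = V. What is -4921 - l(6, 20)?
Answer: -4915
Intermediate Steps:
l(g, v) = -g (l(g, v) = -(g + 0) = -g)
-4921 - l(6, 20) = -4921 - (-1)*6 = -4921 - 1*(-6) = -4921 + 6 = -4915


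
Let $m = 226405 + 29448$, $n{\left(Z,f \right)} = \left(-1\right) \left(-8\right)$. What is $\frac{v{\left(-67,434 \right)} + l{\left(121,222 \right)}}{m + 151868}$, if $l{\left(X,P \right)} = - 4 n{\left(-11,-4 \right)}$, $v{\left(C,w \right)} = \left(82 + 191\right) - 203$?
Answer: $\frac{2}{21459} \approx 9.3201 \cdot 10^{-5}$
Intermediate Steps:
$v{\left(C,w \right)} = 70$ ($v{\left(C,w \right)} = 273 - 203 = 70$)
$n{\left(Z,f \right)} = 8$
$m = 255853$
$l{\left(X,P \right)} = -32$ ($l{\left(X,P \right)} = \left(-4\right) 8 = -32$)
$\frac{v{\left(-67,434 \right)} + l{\left(121,222 \right)}}{m + 151868} = \frac{70 - 32}{255853 + 151868} = \frac{38}{407721} = 38 \cdot \frac{1}{407721} = \frac{2}{21459}$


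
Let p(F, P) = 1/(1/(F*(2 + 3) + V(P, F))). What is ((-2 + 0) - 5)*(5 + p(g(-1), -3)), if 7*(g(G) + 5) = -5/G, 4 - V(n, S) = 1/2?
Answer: 181/2 ≈ 90.500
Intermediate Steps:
V(n, S) = 7/2 (V(n, S) = 4 - 1/2 = 4 - 1*½ = 4 - ½ = 7/2)
g(G) = -5 - 5/(7*G) (g(G) = -5 + (-5/G)/7 = -5 - 5/(7*G))
p(F, P) = 7/2 + 5*F (p(F, P) = 1/(1/(F*(2 + 3) + 7/2)) = 1/(1/(F*5 + 7/2)) = 1/(1/(5*F + 7/2)) = 1/(1/(7/2 + 5*F)) = 7/2 + 5*F)
((-2 + 0) - 5)*(5 + p(g(-1), -3)) = ((-2 + 0) - 5)*(5 + (7/2 + 5*(-5 - 5/7/(-1)))) = (-2 - 5)*(5 + (7/2 + 5*(-5 - 5/7*(-1)))) = -7*(5 + (7/2 + 5*(-5 + 5/7))) = -7*(5 + (7/2 + 5*(-30/7))) = -7*(5 + (7/2 - 150/7)) = -7*(5 - 251/14) = -7*(-181/14) = 181/2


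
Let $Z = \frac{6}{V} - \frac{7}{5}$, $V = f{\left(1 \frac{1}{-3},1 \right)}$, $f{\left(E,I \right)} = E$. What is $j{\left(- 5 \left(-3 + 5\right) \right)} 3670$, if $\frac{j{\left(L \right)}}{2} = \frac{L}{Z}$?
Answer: $\frac{367000}{97} \approx 3783.5$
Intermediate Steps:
$V = - \frac{1}{3}$ ($V = 1 \frac{1}{-3} = 1 \left(- \frac{1}{3}\right) = - \frac{1}{3} \approx -0.33333$)
$Z = - \frac{97}{5}$ ($Z = \frac{6}{- \frac{1}{3}} - \frac{7}{5} = 6 \left(-3\right) - \frac{7}{5} = -18 - \frac{7}{5} = - \frac{97}{5} \approx -19.4$)
$j{\left(L \right)} = - \frac{10 L}{97}$ ($j{\left(L \right)} = 2 \frac{L}{- \frac{97}{5}} = 2 L \left(- \frac{5}{97}\right) = 2 \left(- \frac{5 L}{97}\right) = - \frac{10 L}{97}$)
$j{\left(- 5 \left(-3 + 5\right) \right)} 3670 = - \frac{10 \left(- 5 \left(-3 + 5\right)\right)}{97} \cdot 3670 = - \frac{10 \left(\left(-5\right) 2\right)}{97} \cdot 3670 = \left(- \frac{10}{97}\right) \left(-10\right) 3670 = \frac{100}{97} \cdot 3670 = \frac{367000}{97}$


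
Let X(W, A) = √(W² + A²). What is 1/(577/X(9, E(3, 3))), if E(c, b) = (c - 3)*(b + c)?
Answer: 9/577 ≈ 0.015598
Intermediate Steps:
E(c, b) = (-3 + c)*(b + c)
X(W, A) = √(A² + W²)
1/(577/X(9, E(3, 3))) = 1/(577/(√((3² - 3*3 - 3*3 + 3*3)² + 9²))) = 1/(577/(√((9 - 9 - 9 + 9)² + 81))) = 1/(577/(√(0² + 81))) = 1/(577/(√(0 + 81))) = 1/(577/(√81)) = 1/(577/9) = 9/577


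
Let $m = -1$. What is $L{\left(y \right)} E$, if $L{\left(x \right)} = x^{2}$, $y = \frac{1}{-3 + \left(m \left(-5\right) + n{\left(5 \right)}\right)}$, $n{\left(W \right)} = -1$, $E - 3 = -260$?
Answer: $-257$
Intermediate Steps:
$E = -257$ ($E = 3 - 260 = -257$)
$y = 1$ ($y = \frac{1}{-3 - -4} = \frac{1}{-3 + \left(5 - 1\right)} = \frac{1}{-3 + 4} = 1^{-1} = 1$)
$L{\left(y \right)} E = 1^{2} \left(-257\right) = 1 \left(-257\right) = -257$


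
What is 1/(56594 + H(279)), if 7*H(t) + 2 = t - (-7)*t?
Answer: 7/398388 ≈ 1.7571e-5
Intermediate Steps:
H(t) = -2/7 + 8*t/7 (H(t) = -2/7 + (t - (-7)*t)/7 = -2/7 + (t + 7*t)/7 = -2/7 + (8*t)/7 = -2/7 + 8*t/7)
1/(56594 + H(279)) = 1/(56594 + (-2/7 + (8/7)*279)) = 1/(56594 + (-2/7 + 2232/7)) = 1/(56594 + 2230/7) = 1/(398388/7) = 7/398388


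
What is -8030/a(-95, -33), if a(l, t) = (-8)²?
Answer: -4015/32 ≈ -125.47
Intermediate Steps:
a(l, t) = 64
-8030/a(-95, -33) = -8030/64 = -8030*1/64 = -4015/32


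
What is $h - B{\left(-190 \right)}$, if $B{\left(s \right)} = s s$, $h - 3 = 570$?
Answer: $-35527$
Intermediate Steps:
$h = 573$ ($h = 3 + 570 = 573$)
$B{\left(s \right)} = s^{2}$
$h - B{\left(-190 \right)} = 573 - \left(-190\right)^{2} = 573 - 36100 = -35527$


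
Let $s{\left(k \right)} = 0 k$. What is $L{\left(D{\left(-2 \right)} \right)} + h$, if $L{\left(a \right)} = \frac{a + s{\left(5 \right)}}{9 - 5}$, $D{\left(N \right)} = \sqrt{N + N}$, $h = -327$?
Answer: $-327 + \frac{i}{2} \approx -327.0 + 0.5 i$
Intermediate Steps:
$s{\left(k \right)} = 0$
$D{\left(N \right)} = \sqrt{2} \sqrt{N}$ ($D{\left(N \right)} = \sqrt{2 N} = \sqrt{2} \sqrt{N}$)
$L{\left(a \right)} = \frac{a}{4}$ ($L{\left(a \right)} = \frac{a + 0}{9 - 5} = \frac{a}{4}$)
$L{\left(D{\left(-2 \right)} \right)} + h = \frac{\sqrt{2} \sqrt{-2}}{4} - 327 = \frac{\sqrt{2} i \sqrt{2}}{4} - 327 = \frac{2 i}{4} - 327 = \frac{i}{2} - 327 = -327 + \frac{i}{2}$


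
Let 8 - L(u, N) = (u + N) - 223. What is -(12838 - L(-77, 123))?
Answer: -12653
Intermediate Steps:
L(u, N) = 231 - N - u (L(u, N) = 8 - ((u + N) - 223) = 8 - ((N + u) - 223) = 8 - (-223 + N + u) = 8 + (223 - N - u) = 231 - N - u)
-(12838 - L(-77, 123)) = -(12838 - (231 - 1*123 - 1*(-77))) = -(12838 - (231 - 123 + 77)) = -(12838 - 1*185) = -(12838 - 185) = -1*12653 = -12653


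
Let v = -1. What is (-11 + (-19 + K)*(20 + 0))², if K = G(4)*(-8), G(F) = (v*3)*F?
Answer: 2337841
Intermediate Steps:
G(F) = -3*F (G(F) = (-1*3)*F = -3*F)
K = 96 (K = -3*4*(-8) = -12*(-8) = 96)
(-11 + (-19 + K)*(20 + 0))² = (-11 + (-19 + 96)*(20 + 0))² = (-11 + 77*20)² = (-11 + 1540)² = 1529² = 2337841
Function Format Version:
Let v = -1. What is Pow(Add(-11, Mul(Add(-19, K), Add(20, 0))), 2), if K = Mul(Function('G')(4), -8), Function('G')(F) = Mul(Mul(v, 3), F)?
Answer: 2337841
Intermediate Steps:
Function('G')(F) = Mul(-3, F) (Function('G')(F) = Mul(Mul(-1, 3), F) = Mul(-3, F))
K = 96 (K = Mul(Mul(-3, 4), -8) = Mul(-12, -8) = 96)
Pow(Add(-11, Mul(Add(-19, K), Add(20, 0))), 2) = Pow(Add(-11, Mul(Add(-19, 96), Add(20, 0))), 2) = Pow(Add(-11, Mul(77, 20)), 2) = Pow(Add(-11, 1540), 2) = Pow(1529, 2) = 2337841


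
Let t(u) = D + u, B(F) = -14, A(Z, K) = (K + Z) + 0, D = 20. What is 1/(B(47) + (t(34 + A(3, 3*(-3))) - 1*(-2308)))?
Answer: 1/2342 ≈ 0.00042699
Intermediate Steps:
A(Z, K) = K + Z
t(u) = 20 + u
1/(B(47) + (t(34 + A(3, 3*(-3))) - 1*(-2308))) = 1/(-14 + ((20 + (34 + (3*(-3) + 3))) - 1*(-2308))) = 1/(-14 + ((20 + (34 + (-9 + 3))) + 2308)) = 1/(-14 + ((20 + (34 - 6)) + 2308)) = 1/(-14 + ((20 + 28) + 2308)) = 1/(-14 + (48 + 2308)) = 1/(-14 + 2356) = 1/2342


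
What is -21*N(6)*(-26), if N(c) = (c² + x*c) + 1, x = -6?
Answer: 546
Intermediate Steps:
N(c) = 1 + c² - 6*c (N(c) = (c² - 6*c) + 1 = 1 + c² - 6*c)
-21*N(6)*(-26) = -21*(1 + 6² - 6*6)*(-26) = -21*(1 + 36 - 36)*(-26) = -21*1*(-26) = -21*(-26) = 546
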